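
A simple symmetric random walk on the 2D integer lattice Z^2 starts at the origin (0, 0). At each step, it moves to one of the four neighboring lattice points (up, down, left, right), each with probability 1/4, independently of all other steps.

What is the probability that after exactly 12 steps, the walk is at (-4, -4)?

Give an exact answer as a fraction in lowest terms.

Let h be the number of horizontal steps (so 12-h are vertical). To end at (-4,-4) need (h-4)/2 right-steps and ((12-h)-4)/2 up-steps.
Sum over h with 4 ≤ h ≤ 8, h ≡ 0 (mod 2), 12-h ≡ 0 (mod 2):
h=4: C(12,4)·C(4,0)·C(8,2) = 495·1·28 = 13860
h=6: C(12,6)·C(6,1)·C(6,1) = 924·6·6 = 33264
h=8: C(12,8)·C(8,2)·C(4,0) = 495·28·1 = 13860
Total favorable: 60984
Total paths: 4^12 = 16777216
P = 60984/16777216 = 7623/2097152

Answer: 7623/2097152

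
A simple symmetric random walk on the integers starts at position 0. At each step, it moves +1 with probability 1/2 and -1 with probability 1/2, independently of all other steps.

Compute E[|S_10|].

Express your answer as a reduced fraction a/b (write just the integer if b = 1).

S_10 takes values m ≡ 0 (mod 2) with |m| ≤ 10; P(S_10=m) = C(10,(10+m)/2)/2^10.
Total paths: 2^10 = 1024
Distribution: P(S=-10)=1/1024, P(S=-8)=10/1024, P(S=-6)=45/1024, P(S=-4)=120/1024, P(S=-2)=210/1024, P(S=0)=252/1024, P(S=2)=210/1024, P(S=4)=120/1024, P(S=6)=45/1024, P(S=8)=10/1024, P(S=10)=1/1024
E[|S_10|] = Σ_m |m|·P(S_10=m) = 2520/1024 = 315/128

Answer: 315/128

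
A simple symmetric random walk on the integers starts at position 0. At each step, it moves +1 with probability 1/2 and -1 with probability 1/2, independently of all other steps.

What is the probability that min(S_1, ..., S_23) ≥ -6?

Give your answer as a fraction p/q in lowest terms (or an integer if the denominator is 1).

Let f(t,s) = #length-t paths at position s with S_1..S_t all ≥ -6.
f(t,s) = f(t-1,s-1) + f(t-1,s+1) for s ≥ -6; f(t,s) = 0 for s < -6.
t=0: f(0,0)=1
t=1: f(1,-1)=1 f(1,1)=1
t=2: f(2,-2)=1 f(2,0)=2 f(2,2)=1
t=3: f(3,-3)=1 f(3,-1)=3 f(3,1)=3 f(3,3)=1
t=4: f(4,-4)=1 f(4,-2)=4 f(4,0)=6 f(4,2)=4 f(4,4)=1
t=5: f(5,-5)=1 f(5,-3)=5 f(5,-1)=10 f(5,1)=10 f(5,3)=5 f(5,5)=1
t=6: f(6,-6)=1 f(6,-4)=6 f(6,-2)=15 f(6,0)=20 f(6,2)=15 f(6,4)=6 f(6,6)=1
t=7: f(7,-5)=7 f(7,-3)=21 f(7,-1)=35 f(7,1)=35 f(7,3)=21 f(7,5)=7 f(7,7)=1
t=8: f(8,-6)=7 f(8,-4)=28 f(8,-2)=56 f(8,0)=70 f(8,2)=56 f(8,4)=28 f(8,6)=8 f(8,8)=1
t=9: f(9,-5)=35 f(9,-3)=84 f(9,-1)=126 f(9,1)=126 f(9,3)=84 f(9,5)=36 f(9,7)=9 f(9,9)=1
t=10: f(10,-6)=35 f(10,-4)=119 f(10,-2)=210 f(10,0)=252 f(10,2)=210 f(10,4)=120 f(10,6)=45 f(10,8)=10 f(10,10)=1
t=11: f(11,-5)=154 f(11,-3)=329 f(11,-1)=462 f(11,1)=462 f(11,3)=330 f(11,5)=165 f(11,7)=55 f(11,9)=11 f(11,11)=1
t=12: f(12,-6)=154 f(12,-4)=483 f(12,-2)=791 f(12,0)=924 f(12,2)=792 f(12,4)=495 f(12,6)=220 f(12,8)=66 f(12,10)=12 f(12,12)=1
t=13: f(13,-5)=637 f(13,-3)=1274 f(13,-1)=1715 f(13,1)=1716 f(13,3)=1287 f(13,5)=715 f(13,7)=286 f(13,9)=78 f(13,11)=13 f(13,13)=1
t=14: f(14,-6)=637 f(14,-4)=1911 f(14,-2)=2989 f(14,0)=3431 f(14,2)=3003 f(14,4)=2002 f(14,6)=1001 f(14,8)=364 f(14,10)=91 f(14,12)=14 f(14,14)=1
t=15: f(15,-5)=2548 f(15,-3)=4900 f(15,-1)=6420 f(15,1)=6434 f(15,3)=5005 f(15,5)=3003 f(15,7)=1365 f(15,9)=455 f(15,11)=105 f(15,13)=15 f(15,15)=1
t=16: f(16,-6)=2548 f(16,-4)=7448 f(16,-2)=11320 f(16,0)=12854 f(16,2)=11439 f(16,4)=8008 f(16,6)=4368 f(16,8)=1820 f(16,10)=560 f(16,12)=120 f(16,14)=16 f(16,16)=1
t=17: f(17,-5)=9996 f(17,-3)=18768 f(17,-1)=24174 f(17,1)=24293 f(17,3)=19447 f(17,5)=12376 f(17,7)=6188 f(17,9)=2380 f(17,11)=680 f(17,13)=136 f(17,15)=17 f(17,17)=1
t=18: f(18,-6)=9996 f(18,-4)=28764 f(18,-2)=42942 f(18,0)=48467 f(18,2)=43740 f(18,4)=31823 f(18,6)=18564 f(18,8)=8568 f(18,10)=3060 f(18,12)=816 f(18,14)=153 f(18,16)=18 f(18,18)=1
t=19: f(19,-5)=38760 f(19,-3)=71706 f(19,-1)=91409 f(19,1)=92207 f(19,3)=75563 f(19,5)=50387 f(19,7)=27132 f(19,9)=11628 f(19,11)=3876 f(19,13)=969 f(19,15)=171 f(19,17)=19 f(19,19)=1
t=20: f(20,-6)=38760 f(20,-4)=110466 f(20,-2)=163115 f(20,0)=183616 f(20,2)=167770 f(20,4)=125950 f(20,6)=77519 f(20,8)=38760 f(20,10)=15504 f(20,12)=4845 f(20,14)=1140 f(20,16)=190 f(20,18)=20 f(20,20)=1
t=21: f(21,-5)=149226 f(21,-3)=273581 f(21,-1)=346731 f(21,1)=351386 f(21,3)=293720 f(21,5)=203469 f(21,7)=116279 f(21,9)=54264 f(21,11)=20349 f(21,13)=5985 f(21,15)=1330 f(21,17)=210 f(21,19)=21 f(21,21)=1
t=22: f(22,-6)=149226 f(22,-4)=422807 f(22,-2)=620312 f(22,0)=698117 f(22,2)=645106 f(22,4)=497189 f(22,6)=319748 f(22,8)=170543 f(22,10)=74613 f(22,12)=26334 f(22,14)=7315 f(22,16)=1540 f(22,18)=231 f(22,20)=22 f(22,22)=1
t=23: f(23,-5)=572033 f(23,-3)=1043119 f(23,-1)=1318429 f(23,1)=1343223 f(23,3)=1142295 f(23,5)=816937 f(23,7)=490291 f(23,9)=245156 f(23,11)=100947 f(23,13)=33649 f(23,15)=8855 f(23,17)=1771 f(23,19)=253 f(23,21)=23 f(23,23)=1
Σ_s f(23,s) = 7116982
P = 7116982/8388608 = 3558491/4194304

Answer: 3558491/4194304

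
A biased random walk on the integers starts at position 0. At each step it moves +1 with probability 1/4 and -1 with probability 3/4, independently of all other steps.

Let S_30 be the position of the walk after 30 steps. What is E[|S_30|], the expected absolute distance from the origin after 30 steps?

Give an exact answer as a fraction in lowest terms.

Answer: 540590067694463235/36028797018963968

Derivation:
S_30 takes values m ≡ 0 (mod 2) with |m| ≤ 30; P(S_30=m) = C(30,(30+m)/2) · (1/4)^((30+m)/2) · (3/4)^((30-m)/2).
Distribution: P(S=-30)=205891132094649/1152921504606846976, P(S=-28)=1029455660473245/576460752303423488, P(S=-26)=9951404717908035/1152921504606846976, P(S=-24)=7739981447261805/288230376151711744, P(S=-22)=69659833025356245/1152921504606846976, P(S=-20)=60371855288642079/576460752303423488, P(S=-18)=167699598024005775/1152921504606846976, P(S=-16)=23957085432000825/144115188075855872, P(S=-14)=183670988312006325/1152921504606846976, P(S=-12)=74828921164150725/576460752303423488, P(S=-10)=104760489629811015/1152921504606846976, P(S=-8)=15872801459062275/288230376151711744, P(S=-6)=33509247524687025/1152921504606846976, P(S=-4)=7732903274927775/576460752303423488, P(S=-2)=6259969317798675/1152921504606846976, P(S=0)=139110429284415/72057594037927936, P(S=2)=695552146422075/1152921504606846976, P(S=4)=95467941665775/576460752303423488, P(S=6)=45966045987225/1152921504606846976, P(S=8)=2419265578275/288230376151711744, P(S=10)=1774128090735/1152921504606846976, P(S=12)=140803816725/576460752303423488, P(S=14)=38401040925/1152921504606846976, P(S=16)=556536825/144115188075855872, P(S=18)=432861975/1152921504606846976, P(S=20)=17314479/576460752303423488, P(S=22)=2219805/1152921504606846976, P(S=24)=27405/288230376151711744, P(S=26)=3915/1152921504606846976, P(S=28)=45/576460752303423488, P(S=30)=1/1152921504606846976
E[|S_30|] = Σ_m |m|·P(S_30=m) = 540590067694463235/36028797018963968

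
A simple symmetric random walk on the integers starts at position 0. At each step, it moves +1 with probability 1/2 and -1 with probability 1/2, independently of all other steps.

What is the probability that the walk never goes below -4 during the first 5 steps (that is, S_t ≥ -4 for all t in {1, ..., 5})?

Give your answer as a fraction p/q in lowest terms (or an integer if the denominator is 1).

Answer: 31/32

Derivation:
Let f(t,s) = #length-t paths at position s with S_1..S_t all ≥ -4.
f(t,s) = f(t-1,s-1) + f(t-1,s+1) for s ≥ -4; f(t,s) = 0 for s < -4.
t=0: f(0,0)=1
t=1: f(1,-1)=1 f(1,1)=1
t=2: f(2,-2)=1 f(2,0)=2 f(2,2)=1
t=3: f(3,-3)=1 f(3,-1)=3 f(3,1)=3 f(3,3)=1
t=4: f(4,-4)=1 f(4,-2)=4 f(4,0)=6 f(4,2)=4 f(4,4)=1
t=5: f(5,-3)=5 f(5,-1)=10 f(5,1)=10 f(5,3)=5 f(5,5)=1
Σ_s f(5,s) = 31
P = 31/32 = 31/32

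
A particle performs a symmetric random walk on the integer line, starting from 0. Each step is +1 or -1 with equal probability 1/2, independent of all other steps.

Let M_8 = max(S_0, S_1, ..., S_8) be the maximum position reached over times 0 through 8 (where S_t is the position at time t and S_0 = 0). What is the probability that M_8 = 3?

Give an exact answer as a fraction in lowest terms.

Answer: 7/64

Derivation:
Let M_8 = max(S_0,...,S_8). Use the reflection principle: for j ≥ 1, #{paths with M_8 ≥ j} = #{S_8 ≥ j} + #{S_8 ≥ j+1}.
By reflection, #{M_8 ≥ 3} = #{S_8 ≥ 3} + #{S_8 ≥ 4} = 37 + 37 = 74.
#{M_8 ≥ 4} = #{S_8 ≥ 4} + #{S_8 ≥ 5} = 37 + 9 = 46.
#{M_8 = 3} = 74 - 46 = 28.
P(M_8 = 3) = 28/256 = 7/64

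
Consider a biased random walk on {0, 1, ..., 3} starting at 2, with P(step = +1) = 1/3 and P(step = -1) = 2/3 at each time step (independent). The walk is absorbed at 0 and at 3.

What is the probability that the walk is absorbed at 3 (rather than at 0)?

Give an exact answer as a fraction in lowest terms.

Biased walk: p = 1/3, q = 2/3, r = q/p = 2
Gambler's ruin: P(hit 3 before 0 | start at 2) = (1 - r^a)/(1 - r^N)
r^2 = 4; r^3 = 8
P = (1 - 4) / (1 - 8) = -3 / -7 = 3/7

Answer: 3/7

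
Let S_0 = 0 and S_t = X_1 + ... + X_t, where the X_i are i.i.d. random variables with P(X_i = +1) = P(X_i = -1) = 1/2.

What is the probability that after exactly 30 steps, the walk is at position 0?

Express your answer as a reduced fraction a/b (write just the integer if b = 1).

To return to 0 after 30 steps: need exactly 15 steps of +1 and 15 of -1.
Favorable paths: C(30,15) = 155117520
Total paths: 2^30 = 1073741824
P = 155117520/1073741824 = 9694845/67108864

Answer: 9694845/67108864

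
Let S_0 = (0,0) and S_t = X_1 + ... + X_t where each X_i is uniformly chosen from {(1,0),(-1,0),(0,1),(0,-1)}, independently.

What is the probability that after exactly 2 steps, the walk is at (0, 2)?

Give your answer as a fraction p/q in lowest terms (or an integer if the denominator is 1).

Let h be the number of horizontal steps (so 2-h are vertical). To end at (0,2) need (h+0)/2 right-steps and ((2-h)+2)/2 up-steps.
Sum over h with 0 ≤ h ≤ 0, h ≡ 0 (mod 2), 2-h ≡ 0 (mod 2):
h=0: C(2,0)·C(0,0)·C(2,2) = 1·1·1 = 1
Total favorable: 1
Total paths: 4^2 = 16
P = 1/16 = 1/16

Answer: 1/16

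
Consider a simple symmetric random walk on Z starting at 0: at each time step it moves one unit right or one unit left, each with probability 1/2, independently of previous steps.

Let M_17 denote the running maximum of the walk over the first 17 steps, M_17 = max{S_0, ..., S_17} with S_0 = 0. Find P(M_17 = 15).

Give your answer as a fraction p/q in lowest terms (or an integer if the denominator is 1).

Let M_17 = max(S_0,...,S_17). Use the reflection principle: for j ≥ 1, #{paths with M_17 ≥ j} = #{S_17 ≥ j} + #{S_17 ≥ j+1}.
By reflection, #{M_17 ≥ 15} = #{S_17 ≥ 15} + #{S_17 ≥ 16} = 18 + 1 = 19.
#{M_17 ≥ 16} = #{S_17 ≥ 16} + #{S_17 ≥ 17} = 1 + 1 = 2.
#{M_17 = 15} = 19 - 2 = 17.
P(M_17 = 15) = 17/131072 = 17/131072

Answer: 17/131072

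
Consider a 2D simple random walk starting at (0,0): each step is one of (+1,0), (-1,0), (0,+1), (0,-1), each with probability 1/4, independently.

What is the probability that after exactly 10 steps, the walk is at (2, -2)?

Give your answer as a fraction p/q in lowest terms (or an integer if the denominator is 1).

Let h be the number of horizontal steps (so 10-h are vertical). To end at (2,-2) need (h+2)/2 right-steps and ((10-h)-2)/2 up-steps.
Sum over h with 2 ≤ h ≤ 8, h ≡ 0 (mod 2), 10-h ≡ 0 (mod 2):
h=2: C(10,2)·C(2,2)·C(8,3) = 45·1·56 = 2520
h=4: C(10,4)·C(4,3)·C(6,2) = 210·4·15 = 12600
h=6: C(10,6)·C(6,4)·C(4,1) = 210·15·4 = 12600
h=8: C(10,8)·C(8,5)·C(2,0) = 45·56·1 = 2520
Total favorable: 30240
Total paths: 4^10 = 1048576
P = 30240/1048576 = 945/32768

Answer: 945/32768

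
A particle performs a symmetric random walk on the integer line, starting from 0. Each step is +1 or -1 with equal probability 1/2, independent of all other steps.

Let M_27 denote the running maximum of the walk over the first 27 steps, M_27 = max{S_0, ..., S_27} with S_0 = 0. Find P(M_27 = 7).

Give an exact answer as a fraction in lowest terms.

Answer: 8436285/134217728

Derivation:
Let M_27 = max(S_0,...,S_27). Use the reflection principle: for j ≥ 1, #{paths with M_27 ≥ j} = #{S_27 ≥ j} + #{S_27 ≥ j+1}.
By reflection, #{M_27 ≥ 7} = #{S_27 ≥ 7} + #{S_27 ≥ 8} = 16628809 + 8192524 = 24821333.
#{M_27 ≥ 8} = #{S_27 ≥ 8} + #{S_27 ≥ 9} = 8192524 + 8192524 = 16385048.
#{M_27 = 7} = 24821333 - 16385048 = 8436285.
P(M_27 = 7) = 8436285/134217728 = 8436285/134217728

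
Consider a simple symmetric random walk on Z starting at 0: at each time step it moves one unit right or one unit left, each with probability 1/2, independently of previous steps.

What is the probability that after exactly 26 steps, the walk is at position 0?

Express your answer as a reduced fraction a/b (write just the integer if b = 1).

To return to 0 after 26 steps: need exactly 13 steps of +1 and 13 of -1.
Favorable paths: C(26,13) = 10400600
Total paths: 2^26 = 67108864
P = 10400600/67108864 = 1300075/8388608

Answer: 1300075/8388608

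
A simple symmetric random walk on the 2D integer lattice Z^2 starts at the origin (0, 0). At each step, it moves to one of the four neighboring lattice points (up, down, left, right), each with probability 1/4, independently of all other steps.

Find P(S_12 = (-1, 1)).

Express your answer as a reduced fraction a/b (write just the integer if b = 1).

Answer: 22869/524288

Derivation:
Let h be the number of horizontal steps (so 12-h are vertical). To end at (-1,1) need (h-1)/2 right-steps and ((12-h)+1)/2 up-steps.
Sum over h with 1 ≤ h ≤ 11, h ≡ 1 (mod 2), 12-h ≡ 1 (mod 2):
h=1: C(12,1)·C(1,0)·C(11,6) = 12·1·462 = 5544
h=3: C(12,3)·C(3,1)·C(9,5) = 220·3·126 = 83160
h=5: C(12,5)·C(5,2)·C(7,4) = 792·10·35 = 277200
h=7: C(12,7)·C(7,3)·C(5,3) = 792·35·10 = 277200
h=9: C(12,9)·C(9,4)·C(3,2) = 220·126·3 = 83160
h=11: C(12,11)·C(11,5)·C(1,1) = 12·462·1 = 5544
Total favorable: 731808
Total paths: 4^12 = 16777216
P = 731808/16777216 = 22869/524288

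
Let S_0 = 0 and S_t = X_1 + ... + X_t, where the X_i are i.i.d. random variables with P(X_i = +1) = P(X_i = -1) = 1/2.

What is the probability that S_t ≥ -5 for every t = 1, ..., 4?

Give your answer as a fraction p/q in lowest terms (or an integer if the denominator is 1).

Let f(t,s) = #length-t paths at position s with S_1..S_t all ≥ -5.
f(t,s) = f(t-1,s-1) + f(t-1,s+1) for s ≥ -5; f(t,s) = 0 for s < -5.
t=0: f(0,0)=1
t=1: f(1,-1)=1 f(1,1)=1
t=2: f(2,-2)=1 f(2,0)=2 f(2,2)=1
t=3: f(3,-3)=1 f(3,-1)=3 f(3,1)=3 f(3,3)=1
t=4: f(4,-4)=1 f(4,-2)=4 f(4,0)=6 f(4,2)=4 f(4,4)=1
Σ_s f(4,s) = 16
P = 16/16 = 1

Answer: 1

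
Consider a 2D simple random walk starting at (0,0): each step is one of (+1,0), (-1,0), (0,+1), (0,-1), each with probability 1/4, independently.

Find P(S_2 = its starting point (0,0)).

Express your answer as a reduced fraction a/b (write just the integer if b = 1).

Answer: 1/4

Derivation:
Let h be the number of horizontal steps (so 2-h are vertical). To end at (0,0) need (h+0)/2 right-steps and ((2-h)+0)/2 up-steps.
Sum over h with 0 ≤ h ≤ 2, h ≡ 0 (mod 2), 2-h ≡ 0 (mod 2):
h=0: C(2,0)·C(0,0)·C(2,1) = 1·1·2 = 2
h=2: C(2,2)·C(2,1)·C(0,0) = 1·2·1 = 2
Total favorable: 4
Total paths: 4^2 = 16
P = 4/16 = 1/4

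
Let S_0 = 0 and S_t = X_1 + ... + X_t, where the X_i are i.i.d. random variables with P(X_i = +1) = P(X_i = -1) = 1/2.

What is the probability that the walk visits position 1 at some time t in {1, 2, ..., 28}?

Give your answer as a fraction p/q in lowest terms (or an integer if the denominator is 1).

Count via complement. Let g(t,s) = #length-t paths at position s with S_1..S_t all ≠ 1.
g(t,s) = g(t-1,s-1) + g(t-1,s+1) for s ≠ 1; g(t,1) = 0.
t=0: g(0,0)=1
t=1: g(1,-1)=1
t=2: g(2,-2)=1 g(2,0)=1
t=3: g(3,-3)=1 g(3,-1)=2
t=4: g(4,-4)=1 g(4,-2)=3 g(4,0)=2
t=5: g(5,-5)=1 g(5,-3)=4 g(5,-1)=5
t=6: g(6,-6)=1 g(6,-4)=5 g(6,-2)=9 g(6,0)=5
t=7: g(7,-7)=1 g(7,-5)=6 g(7,-3)=14 g(7,-1)=14
t=8: g(8,-8)=1 g(8,-6)=7 g(8,-4)=20 g(8,-2)=28 g(8,0)=14
t=9: g(9,-9)=1 g(9,-7)=8 g(9,-5)=27 g(9,-3)=48 g(9,-1)=42
t=10: g(10,-10)=1 g(10,-8)=9 g(10,-6)=35 g(10,-4)=75 g(10,-2)=90 g(10,0)=42
t=11: g(11,-11)=1 g(11,-9)=10 g(11,-7)=44 g(11,-5)=110 g(11,-3)=165 g(11,-1)=132
t=12: g(12,-12)=1 g(12,-10)=11 g(12,-8)=54 g(12,-6)=154 g(12,-4)=275 g(12,-2)=297 g(12,0)=132
t=13: g(13,-13)=1 g(13,-11)=12 g(13,-9)=65 g(13,-7)=208 g(13,-5)=429 g(13,-3)=572 g(13,-1)=429
t=14: g(14,-14)=1 g(14,-12)=13 g(14,-10)=77 g(14,-8)=273 g(14,-6)=637 g(14,-4)=1001 g(14,-2)=1001 g(14,0)=429
t=15: g(15,-15)=1 g(15,-13)=14 g(15,-11)=90 g(15,-9)=350 g(15,-7)=910 g(15,-5)=1638 g(15,-3)=2002 g(15,-1)=1430
t=16: g(16,-16)=1 g(16,-14)=15 g(16,-12)=104 g(16,-10)=440 g(16,-8)=1260 g(16,-6)=2548 g(16,-4)=3640 g(16,-2)=3432 g(16,0)=1430
t=17: g(17,-17)=1 g(17,-15)=16 g(17,-13)=119 g(17,-11)=544 g(17,-9)=1700 g(17,-7)=3808 g(17,-5)=6188 g(17,-3)=7072 g(17,-1)=4862
t=18: g(18,-18)=1 g(18,-16)=17 g(18,-14)=135 g(18,-12)=663 g(18,-10)=2244 g(18,-8)=5508 g(18,-6)=9996 g(18,-4)=13260 g(18,-2)=11934 g(18,0)=4862
t=19: g(19,-19)=1 g(19,-17)=18 g(19,-15)=152 g(19,-13)=798 g(19,-11)=2907 g(19,-9)=7752 g(19,-7)=15504 g(19,-5)=23256 g(19,-3)=25194 g(19,-1)=16796
t=20: g(20,-20)=1 g(20,-18)=19 g(20,-16)=170 g(20,-14)=950 g(20,-12)=3705 g(20,-10)=10659 g(20,-8)=23256 g(20,-6)=38760 g(20,-4)=48450 g(20,-2)=41990 g(20,0)=16796
t=21: g(21,-21)=1 g(21,-19)=20 g(21,-17)=189 g(21,-15)=1120 g(21,-13)=4655 g(21,-11)=14364 g(21,-9)=33915 g(21,-7)=62016 g(21,-5)=87210 g(21,-3)=90440 g(21,-1)=58786
t=22: g(22,-22)=1 g(22,-20)=21 g(22,-18)=209 g(22,-16)=1309 g(22,-14)=5775 g(22,-12)=19019 g(22,-10)=48279 g(22,-8)=95931 g(22,-6)=149226 g(22,-4)=177650 g(22,-2)=149226 g(22,0)=58786
t=23: g(23,-23)=1 g(23,-21)=22 g(23,-19)=230 g(23,-17)=1518 g(23,-15)=7084 g(23,-13)=24794 g(23,-11)=67298 g(23,-9)=144210 g(23,-7)=245157 g(23,-5)=326876 g(23,-3)=326876 g(23,-1)=208012
t=24: g(24,-24)=1 g(24,-22)=23 g(24,-20)=252 g(24,-18)=1748 g(24,-16)=8602 g(24,-14)=31878 g(24,-12)=92092 g(24,-10)=211508 g(24,-8)=389367 g(24,-6)=572033 g(24,-4)=653752 g(24,-2)=534888 g(24,0)=208012
t=25: g(25,-25)=1 g(25,-23)=24 g(25,-21)=275 g(25,-19)=2000 g(25,-17)=10350 g(25,-15)=40480 g(25,-13)=123970 g(25,-11)=303600 g(25,-9)=600875 g(25,-7)=961400 g(25,-5)=1225785 g(25,-3)=1188640 g(25,-1)=742900
t=26: g(26,-26)=1 g(26,-24)=25 g(26,-22)=299 g(26,-20)=2275 g(26,-18)=12350 g(26,-16)=50830 g(26,-14)=164450 g(26,-12)=427570 g(26,-10)=904475 g(26,-8)=1562275 g(26,-6)=2187185 g(26,-4)=2414425 g(26,-2)=1931540 g(26,0)=742900
t=27: g(27,-27)=1 g(27,-25)=26 g(27,-23)=324 g(27,-21)=2574 g(27,-19)=14625 g(27,-17)=63180 g(27,-15)=215280 g(27,-13)=592020 g(27,-11)=1332045 g(27,-9)=2466750 g(27,-7)=3749460 g(27,-5)=4601610 g(27,-3)=4345965 g(27,-1)=2674440
t=28: g(28,-28)=1 g(28,-26)=27 g(28,-24)=350 g(28,-22)=2898 g(28,-20)=17199 g(28,-18)=77805 g(28,-16)=278460 g(28,-14)=807300 g(28,-12)=1924065 g(28,-10)=3798795 g(28,-8)=6216210 g(28,-6)=8351070 g(28,-4)=8947575 g(28,-2)=7020405 g(28,0)=2674440
Paths never hitting 1: Σ_s g(28,s) = 40116600
Paths hitting 1: 2^28 - 40116600 = 228318856
P = 228318856/268435456 = 28539857/33554432

Answer: 28539857/33554432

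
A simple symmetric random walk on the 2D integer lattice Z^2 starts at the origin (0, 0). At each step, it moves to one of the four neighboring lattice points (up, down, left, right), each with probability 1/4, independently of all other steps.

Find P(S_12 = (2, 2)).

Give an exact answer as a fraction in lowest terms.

Let h be the number of horizontal steps (so 12-h are vertical). To end at (2,2) need (h+2)/2 right-steps and ((12-h)+2)/2 up-steps.
Sum over h with 2 ≤ h ≤ 10, h ≡ 0 (mod 2), 12-h ≡ 0 (mod 2):
h=2: C(12,2)·C(2,2)·C(10,6) = 66·1·210 = 13860
h=4: C(12,4)·C(4,3)·C(8,5) = 495·4·56 = 110880
h=6: C(12,6)·C(6,4)·C(6,4) = 924·15·15 = 207900
h=8: C(12,8)·C(8,5)·C(4,3) = 495·56·4 = 110880
h=10: C(12,10)·C(10,6)·C(2,2) = 66·210·1 = 13860
Total favorable: 457380
Total paths: 4^12 = 16777216
P = 457380/16777216 = 114345/4194304

Answer: 114345/4194304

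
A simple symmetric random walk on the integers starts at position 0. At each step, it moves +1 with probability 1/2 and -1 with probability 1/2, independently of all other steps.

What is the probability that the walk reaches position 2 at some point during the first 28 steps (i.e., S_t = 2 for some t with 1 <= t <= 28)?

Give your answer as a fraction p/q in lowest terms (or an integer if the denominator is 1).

Count via complement. Let g(t,s) = #length-t paths at position s with S_1..S_t all ≠ 2.
g(t,s) = g(t-1,s-1) + g(t-1,s+1) for s ≠ 2; g(t,2) = 0.
t=0: g(0,0)=1
t=1: g(1,-1)=1 g(1,1)=1
t=2: g(2,-2)=1 g(2,0)=2
t=3: g(3,-3)=1 g(3,-1)=3 g(3,1)=2
t=4: g(4,-4)=1 g(4,-2)=4 g(4,0)=5
t=5: g(5,-5)=1 g(5,-3)=5 g(5,-1)=9 g(5,1)=5
t=6: g(6,-6)=1 g(6,-4)=6 g(6,-2)=14 g(6,0)=14
t=7: g(7,-7)=1 g(7,-5)=7 g(7,-3)=20 g(7,-1)=28 g(7,1)=14
t=8: g(8,-8)=1 g(8,-6)=8 g(8,-4)=27 g(8,-2)=48 g(8,0)=42
t=9: g(9,-9)=1 g(9,-7)=9 g(9,-5)=35 g(9,-3)=75 g(9,-1)=90 g(9,1)=42
t=10: g(10,-10)=1 g(10,-8)=10 g(10,-6)=44 g(10,-4)=110 g(10,-2)=165 g(10,0)=132
t=11: g(11,-11)=1 g(11,-9)=11 g(11,-7)=54 g(11,-5)=154 g(11,-3)=275 g(11,-1)=297 g(11,1)=132
t=12: g(12,-12)=1 g(12,-10)=12 g(12,-8)=65 g(12,-6)=208 g(12,-4)=429 g(12,-2)=572 g(12,0)=429
t=13: g(13,-13)=1 g(13,-11)=13 g(13,-9)=77 g(13,-7)=273 g(13,-5)=637 g(13,-3)=1001 g(13,-1)=1001 g(13,1)=429
t=14: g(14,-14)=1 g(14,-12)=14 g(14,-10)=90 g(14,-8)=350 g(14,-6)=910 g(14,-4)=1638 g(14,-2)=2002 g(14,0)=1430
t=15: g(15,-15)=1 g(15,-13)=15 g(15,-11)=104 g(15,-9)=440 g(15,-7)=1260 g(15,-5)=2548 g(15,-3)=3640 g(15,-1)=3432 g(15,1)=1430
t=16: g(16,-16)=1 g(16,-14)=16 g(16,-12)=119 g(16,-10)=544 g(16,-8)=1700 g(16,-6)=3808 g(16,-4)=6188 g(16,-2)=7072 g(16,0)=4862
t=17: g(17,-17)=1 g(17,-15)=17 g(17,-13)=135 g(17,-11)=663 g(17,-9)=2244 g(17,-7)=5508 g(17,-5)=9996 g(17,-3)=13260 g(17,-1)=11934 g(17,1)=4862
t=18: g(18,-18)=1 g(18,-16)=18 g(18,-14)=152 g(18,-12)=798 g(18,-10)=2907 g(18,-8)=7752 g(18,-6)=15504 g(18,-4)=23256 g(18,-2)=25194 g(18,0)=16796
t=19: g(19,-19)=1 g(19,-17)=19 g(19,-15)=170 g(19,-13)=950 g(19,-11)=3705 g(19,-9)=10659 g(19,-7)=23256 g(19,-5)=38760 g(19,-3)=48450 g(19,-1)=41990 g(19,1)=16796
t=20: g(20,-20)=1 g(20,-18)=20 g(20,-16)=189 g(20,-14)=1120 g(20,-12)=4655 g(20,-10)=14364 g(20,-8)=33915 g(20,-6)=62016 g(20,-4)=87210 g(20,-2)=90440 g(20,0)=58786
t=21: g(21,-21)=1 g(21,-19)=21 g(21,-17)=209 g(21,-15)=1309 g(21,-13)=5775 g(21,-11)=19019 g(21,-9)=48279 g(21,-7)=95931 g(21,-5)=149226 g(21,-3)=177650 g(21,-1)=149226 g(21,1)=58786
t=22: g(22,-22)=1 g(22,-20)=22 g(22,-18)=230 g(22,-16)=1518 g(22,-14)=7084 g(22,-12)=24794 g(22,-10)=67298 g(22,-8)=144210 g(22,-6)=245157 g(22,-4)=326876 g(22,-2)=326876 g(22,0)=208012
t=23: g(23,-23)=1 g(23,-21)=23 g(23,-19)=252 g(23,-17)=1748 g(23,-15)=8602 g(23,-13)=31878 g(23,-11)=92092 g(23,-9)=211508 g(23,-7)=389367 g(23,-5)=572033 g(23,-3)=653752 g(23,-1)=534888 g(23,1)=208012
t=24: g(24,-24)=1 g(24,-22)=24 g(24,-20)=275 g(24,-18)=2000 g(24,-16)=10350 g(24,-14)=40480 g(24,-12)=123970 g(24,-10)=303600 g(24,-8)=600875 g(24,-6)=961400 g(24,-4)=1225785 g(24,-2)=1188640 g(24,0)=742900
t=25: g(25,-25)=1 g(25,-23)=25 g(25,-21)=299 g(25,-19)=2275 g(25,-17)=12350 g(25,-15)=50830 g(25,-13)=164450 g(25,-11)=427570 g(25,-9)=904475 g(25,-7)=1562275 g(25,-5)=2187185 g(25,-3)=2414425 g(25,-1)=1931540 g(25,1)=742900
t=26: g(26,-26)=1 g(26,-24)=26 g(26,-22)=324 g(26,-20)=2574 g(26,-18)=14625 g(26,-16)=63180 g(26,-14)=215280 g(26,-12)=592020 g(26,-10)=1332045 g(26,-8)=2466750 g(26,-6)=3749460 g(26,-4)=4601610 g(26,-2)=4345965 g(26,0)=2674440
t=27: g(27,-27)=1 g(27,-25)=27 g(27,-23)=350 g(27,-21)=2898 g(27,-19)=17199 g(27,-17)=77805 g(27,-15)=278460 g(27,-13)=807300 g(27,-11)=1924065 g(27,-9)=3798795 g(27,-7)=6216210 g(27,-5)=8351070 g(27,-3)=8947575 g(27,-1)=7020405 g(27,1)=2674440
t=28: g(28,-28)=1 g(28,-26)=28 g(28,-24)=377 g(28,-22)=3248 g(28,-20)=20097 g(28,-18)=95004 g(28,-16)=356265 g(28,-14)=1085760 g(28,-12)=2731365 g(28,-10)=5722860 g(28,-8)=10015005 g(28,-6)=14567280 g(28,-4)=17298645 g(28,-2)=15967980 g(28,0)=9694845
Paths never hitting 2: Σ_s g(28,s) = 77558760
Paths hitting 2: 2^28 - 77558760 = 190876696
P = 190876696/268435456 = 23859587/33554432

Answer: 23859587/33554432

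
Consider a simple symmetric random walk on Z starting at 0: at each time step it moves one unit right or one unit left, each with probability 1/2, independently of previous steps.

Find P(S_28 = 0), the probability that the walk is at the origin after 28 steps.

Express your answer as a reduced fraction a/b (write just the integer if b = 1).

Answer: 5014575/33554432

Derivation:
To return to 0 after 28 steps: need exactly 14 steps of +1 and 14 of -1.
Favorable paths: C(28,14) = 40116600
Total paths: 2^28 = 268435456
P = 40116600/268435456 = 5014575/33554432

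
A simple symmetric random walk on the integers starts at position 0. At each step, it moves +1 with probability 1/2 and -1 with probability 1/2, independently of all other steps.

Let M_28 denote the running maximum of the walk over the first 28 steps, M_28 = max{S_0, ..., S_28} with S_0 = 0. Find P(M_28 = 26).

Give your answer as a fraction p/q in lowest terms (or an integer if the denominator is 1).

Let M_28 = max(S_0,...,S_28). Use the reflection principle: for j ≥ 1, #{paths with M_28 ≥ j} = #{S_28 ≥ j} + #{S_28 ≥ j+1}.
By reflection, #{M_28 ≥ 26} = #{S_28 ≥ 26} + #{S_28 ≥ 27} = 29 + 1 = 30.
#{M_28 ≥ 27} = #{S_28 ≥ 27} + #{S_28 ≥ 28} = 1 + 1 = 2.
#{M_28 = 26} = 30 - 2 = 28.
P(M_28 = 26) = 28/268435456 = 7/67108864

Answer: 7/67108864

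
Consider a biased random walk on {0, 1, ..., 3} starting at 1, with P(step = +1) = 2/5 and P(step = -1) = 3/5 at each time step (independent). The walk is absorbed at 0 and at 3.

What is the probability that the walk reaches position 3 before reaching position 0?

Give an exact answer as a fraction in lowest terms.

Answer: 4/19

Derivation:
Biased walk: p = 2/5, q = 3/5, r = q/p = 3/2
Gambler's ruin: P(hit 3 before 0 | start at 1) = (1 - r^a)/(1 - r^N)
r^1 = 3/2; r^3 = 27/8
P = (1 - 3/2) / (1 - 27/8) = -1/2 / -19/8 = 4/19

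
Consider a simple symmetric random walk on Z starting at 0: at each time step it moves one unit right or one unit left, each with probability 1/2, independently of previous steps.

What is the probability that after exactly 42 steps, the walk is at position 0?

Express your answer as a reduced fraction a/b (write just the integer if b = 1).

Answer: 67282234305/549755813888

Derivation:
To return to 0 after 42 steps: need exactly 21 steps of +1 and 21 of -1.
Favorable paths: C(42,21) = 538257874440
Total paths: 2^42 = 4398046511104
P = 538257874440/4398046511104 = 67282234305/549755813888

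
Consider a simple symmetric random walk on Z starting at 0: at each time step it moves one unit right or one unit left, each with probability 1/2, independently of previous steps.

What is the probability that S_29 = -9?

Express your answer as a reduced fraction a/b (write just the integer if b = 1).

To reach position -9 after 29 steps: need 10 steps of +1 and 19 of -1.
Favorable paths: C(29,10) = 20030010
Total paths: 2^29 = 536870912
P = 20030010/536870912 = 10015005/268435456

Answer: 10015005/268435456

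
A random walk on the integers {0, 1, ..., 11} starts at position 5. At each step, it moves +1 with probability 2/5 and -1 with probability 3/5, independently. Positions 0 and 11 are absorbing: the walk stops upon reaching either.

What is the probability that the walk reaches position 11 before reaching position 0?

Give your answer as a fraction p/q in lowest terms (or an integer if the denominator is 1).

Answer: 13504/175099

Derivation:
Biased walk: p = 2/5, q = 3/5, r = q/p = 3/2
Gambler's ruin: P(hit 11 before 0 | start at 5) = (1 - r^a)/(1 - r^N)
r^5 = 243/32; r^11 = 177147/2048
P = (1 - 243/32) / (1 - 177147/2048) = -211/32 / -175099/2048 = 13504/175099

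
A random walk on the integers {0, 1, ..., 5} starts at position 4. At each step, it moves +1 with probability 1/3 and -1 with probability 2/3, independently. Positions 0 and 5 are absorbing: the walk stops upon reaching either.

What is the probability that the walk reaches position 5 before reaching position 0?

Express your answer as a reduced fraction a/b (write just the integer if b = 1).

Biased walk: p = 1/3, q = 2/3, r = q/p = 2
Gambler's ruin: P(hit 5 before 0 | start at 4) = (1 - r^a)/(1 - r^N)
r^4 = 16; r^5 = 32
P = (1 - 16) / (1 - 32) = -15 / -31 = 15/31

Answer: 15/31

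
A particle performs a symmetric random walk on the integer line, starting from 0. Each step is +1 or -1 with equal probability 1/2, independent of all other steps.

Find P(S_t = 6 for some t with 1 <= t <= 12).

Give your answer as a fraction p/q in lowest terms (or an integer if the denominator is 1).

Answer: 189/2048

Derivation:
Count via complement. Let g(t,s) = #length-t paths at position s with S_1..S_t all ≠ 6.
g(t,s) = g(t-1,s-1) + g(t-1,s+1) for s ≠ 6; g(t,6) = 0.
t=0: g(0,0)=1
t=1: g(1,-1)=1 g(1,1)=1
t=2: g(2,-2)=1 g(2,0)=2 g(2,2)=1
t=3: g(3,-3)=1 g(3,-1)=3 g(3,1)=3 g(3,3)=1
t=4: g(4,-4)=1 g(4,-2)=4 g(4,0)=6 g(4,2)=4 g(4,4)=1
t=5: g(5,-5)=1 g(5,-3)=5 g(5,-1)=10 g(5,1)=10 g(5,3)=5 g(5,5)=1
t=6: g(6,-6)=1 g(6,-4)=6 g(6,-2)=15 g(6,0)=20 g(6,2)=15 g(6,4)=6
t=7: g(7,-7)=1 g(7,-5)=7 g(7,-3)=21 g(7,-1)=35 g(7,1)=35 g(7,3)=21 g(7,5)=6
t=8: g(8,-8)=1 g(8,-6)=8 g(8,-4)=28 g(8,-2)=56 g(8,0)=70 g(8,2)=56 g(8,4)=27
t=9: g(9,-9)=1 g(9,-7)=9 g(9,-5)=36 g(9,-3)=84 g(9,-1)=126 g(9,1)=126 g(9,3)=83 g(9,5)=27
t=10: g(10,-10)=1 g(10,-8)=10 g(10,-6)=45 g(10,-4)=120 g(10,-2)=210 g(10,0)=252 g(10,2)=209 g(10,4)=110
t=11: g(11,-11)=1 g(11,-9)=11 g(11,-7)=55 g(11,-5)=165 g(11,-3)=330 g(11,-1)=462 g(11,1)=461 g(11,3)=319 g(11,5)=110
t=12: g(12,-12)=1 g(12,-10)=12 g(12,-8)=66 g(12,-6)=220 g(12,-4)=495 g(12,-2)=792 g(12,0)=923 g(12,2)=780 g(12,4)=429
Paths never hitting 6: Σ_s g(12,s) = 3718
Paths hitting 6: 2^12 - 3718 = 378
P = 378/4096 = 189/2048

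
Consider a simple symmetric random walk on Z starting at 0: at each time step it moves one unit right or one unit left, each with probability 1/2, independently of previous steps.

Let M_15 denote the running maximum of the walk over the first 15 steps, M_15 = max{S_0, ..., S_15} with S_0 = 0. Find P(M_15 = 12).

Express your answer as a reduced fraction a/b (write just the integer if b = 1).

Answer: 15/32768

Derivation:
Let M_15 = max(S_0,...,S_15). Use the reflection principle: for j ≥ 1, #{paths with M_15 ≥ j} = #{S_15 ≥ j} + #{S_15 ≥ j+1}.
By reflection, #{M_15 ≥ 12} = #{S_15 ≥ 12} + #{S_15 ≥ 13} = 16 + 16 = 32.
#{M_15 ≥ 13} = #{S_15 ≥ 13} + #{S_15 ≥ 14} = 16 + 1 = 17.
#{M_15 = 12} = 32 - 17 = 15.
P(M_15 = 12) = 15/32768 = 15/32768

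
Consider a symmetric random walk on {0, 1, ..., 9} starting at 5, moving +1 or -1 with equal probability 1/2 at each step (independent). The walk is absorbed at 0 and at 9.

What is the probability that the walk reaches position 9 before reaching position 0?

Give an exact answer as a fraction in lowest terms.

Symmetric walk (p = 1/2): the harmonic-function argument gives P(hit 9 before 0 | start at 5) = a/N.
P = 5/9 = 5/9

Answer: 5/9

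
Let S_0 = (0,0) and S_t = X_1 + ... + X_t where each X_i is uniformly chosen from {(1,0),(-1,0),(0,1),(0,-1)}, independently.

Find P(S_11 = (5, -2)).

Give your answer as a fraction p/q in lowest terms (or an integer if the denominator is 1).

Answer: 9075/2097152

Derivation:
Let h be the number of horizontal steps (so 11-h are vertical). To end at (5,-2) need (h+5)/2 right-steps and ((11-h)-2)/2 up-steps.
Sum over h with 5 ≤ h ≤ 9, h ≡ 1 (mod 2), 11-h ≡ 0 (mod 2):
h=5: C(11,5)·C(5,5)·C(6,2) = 462·1·15 = 6930
h=7: C(11,7)·C(7,6)·C(4,1) = 330·7·4 = 9240
h=9: C(11,9)·C(9,7)·C(2,0) = 55·36·1 = 1980
Total favorable: 18150
Total paths: 4^11 = 4194304
P = 18150/4194304 = 9075/2097152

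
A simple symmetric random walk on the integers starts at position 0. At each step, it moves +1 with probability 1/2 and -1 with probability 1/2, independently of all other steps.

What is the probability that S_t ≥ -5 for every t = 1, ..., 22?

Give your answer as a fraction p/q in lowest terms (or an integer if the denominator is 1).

Let f(t,s) = #length-t paths at position s with S_1..S_t all ≥ -5.
f(t,s) = f(t-1,s-1) + f(t-1,s+1) for s ≥ -5; f(t,s) = 0 for s < -5.
t=0: f(0,0)=1
t=1: f(1,-1)=1 f(1,1)=1
t=2: f(2,-2)=1 f(2,0)=2 f(2,2)=1
t=3: f(3,-3)=1 f(3,-1)=3 f(3,1)=3 f(3,3)=1
t=4: f(4,-4)=1 f(4,-2)=4 f(4,0)=6 f(4,2)=4 f(4,4)=1
t=5: f(5,-5)=1 f(5,-3)=5 f(5,-1)=10 f(5,1)=10 f(5,3)=5 f(5,5)=1
t=6: f(6,-4)=6 f(6,-2)=15 f(6,0)=20 f(6,2)=15 f(6,4)=6 f(6,6)=1
t=7: f(7,-5)=6 f(7,-3)=21 f(7,-1)=35 f(7,1)=35 f(7,3)=21 f(7,5)=7 f(7,7)=1
t=8: f(8,-4)=27 f(8,-2)=56 f(8,0)=70 f(8,2)=56 f(8,4)=28 f(8,6)=8 f(8,8)=1
t=9: f(9,-5)=27 f(9,-3)=83 f(9,-1)=126 f(9,1)=126 f(9,3)=84 f(9,5)=36 f(9,7)=9 f(9,9)=1
t=10: f(10,-4)=110 f(10,-2)=209 f(10,0)=252 f(10,2)=210 f(10,4)=120 f(10,6)=45 f(10,8)=10 f(10,10)=1
t=11: f(11,-5)=110 f(11,-3)=319 f(11,-1)=461 f(11,1)=462 f(11,3)=330 f(11,5)=165 f(11,7)=55 f(11,9)=11 f(11,11)=1
t=12: f(12,-4)=429 f(12,-2)=780 f(12,0)=923 f(12,2)=792 f(12,4)=495 f(12,6)=220 f(12,8)=66 f(12,10)=12 f(12,12)=1
t=13: f(13,-5)=429 f(13,-3)=1209 f(13,-1)=1703 f(13,1)=1715 f(13,3)=1287 f(13,5)=715 f(13,7)=286 f(13,9)=78 f(13,11)=13 f(13,13)=1
t=14: f(14,-4)=1638 f(14,-2)=2912 f(14,0)=3418 f(14,2)=3002 f(14,4)=2002 f(14,6)=1001 f(14,8)=364 f(14,10)=91 f(14,12)=14 f(14,14)=1
t=15: f(15,-5)=1638 f(15,-3)=4550 f(15,-1)=6330 f(15,1)=6420 f(15,3)=5004 f(15,5)=3003 f(15,7)=1365 f(15,9)=455 f(15,11)=105 f(15,13)=15 f(15,15)=1
t=16: f(16,-4)=6188 f(16,-2)=10880 f(16,0)=12750 f(16,2)=11424 f(16,4)=8007 f(16,6)=4368 f(16,8)=1820 f(16,10)=560 f(16,12)=120 f(16,14)=16 f(16,16)=1
t=17: f(17,-5)=6188 f(17,-3)=17068 f(17,-1)=23630 f(17,1)=24174 f(17,3)=19431 f(17,5)=12375 f(17,7)=6188 f(17,9)=2380 f(17,11)=680 f(17,13)=136 f(17,15)=17 f(17,17)=1
t=18: f(18,-4)=23256 f(18,-2)=40698 f(18,0)=47804 f(18,2)=43605 f(18,4)=31806 f(18,6)=18563 f(18,8)=8568 f(18,10)=3060 f(18,12)=816 f(18,14)=153 f(18,16)=18 f(18,18)=1
t=19: f(19,-5)=23256 f(19,-3)=63954 f(19,-1)=88502 f(19,1)=91409 f(19,3)=75411 f(19,5)=50369 f(19,7)=27131 f(19,9)=11628 f(19,11)=3876 f(19,13)=969 f(19,15)=171 f(19,17)=19 f(19,19)=1
t=20: f(20,-4)=87210 f(20,-2)=152456 f(20,0)=179911 f(20,2)=166820 f(20,4)=125780 f(20,6)=77500 f(20,8)=38759 f(20,10)=15504 f(20,12)=4845 f(20,14)=1140 f(20,16)=190 f(20,18)=20 f(20,20)=1
t=21: f(21,-5)=87210 f(21,-3)=239666 f(21,-1)=332367 f(21,1)=346731 f(21,3)=292600 f(21,5)=203280 f(21,7)=116259 f(21,9)=54263 f(21,11)=20349 f(21,13)=5985 f(21,15)=1330 f(21,17)=210 f(21,19)=21 f(21,21)=1
t=22: f(22,-4)=326876 f(22,-2)=572033 f(22,0)=679098 f(22,2)=639331 f(22,4)=495880 f(22,6)=319539 f(22,8)=170522 f(22,10)=74612 f(22,12)=26334 f(22,14)=7315 f(22,16)=1540 f(22,18)=231 f(22,20)=22 f(22,22)=1
Σ_s f(22,s) = 3313334
P = 3313334/4194304 = 1656667/2097152

Answer: 1656667/2097152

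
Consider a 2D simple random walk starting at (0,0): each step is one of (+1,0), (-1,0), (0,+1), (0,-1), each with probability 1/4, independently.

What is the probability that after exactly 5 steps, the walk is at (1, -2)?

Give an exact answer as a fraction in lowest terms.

Let h be the number of horizontal steps (so 5-h are vertical). To end at (1,-2) need (h+1)/2 right-steps and ((5-h)-2)/2 up-steps.
Sum over h with 1 ≤ h ≤ 3, h ≡ 1 (mod 2), 5-h ≡ 0 (mod 2):
h=1: C(5,1)·C(1,1)·C(4,1) = 5·1·4 = 20
h=3: C(5,3)·C(3,2)·C(2,0) = 10·3·1 = 30
Total favorable: 50
Total paths: 4^5 = 1024
P = 50/1024 = 25/512

Answer: 25/512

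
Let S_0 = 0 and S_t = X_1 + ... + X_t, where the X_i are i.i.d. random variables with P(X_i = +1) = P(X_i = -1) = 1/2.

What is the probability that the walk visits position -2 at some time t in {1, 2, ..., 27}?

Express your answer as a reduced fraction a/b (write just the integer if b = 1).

Answer: 11762641/16777216

Derivation:
Count via complement. Let g(t,s) = #length-t paths at position s with S_1..S_t all ≠ -2.
g(t,s) = g(t-1,s-1) + g(t-1,s+1) for s ≠ -2; g(t,-2) = 0.
t=0: g(0,0)=1
t=1: g(1,-1)=1 g(1,1)=1
t=2: g(2,0)=2 g(2,2)=1
t=3: g(3,-1)=2 g(3,1)=3 g(3,3)=1
t=4: g(4,0)=5 g(4,2)=4 g(4,4)=1
t=5: g(5,-1)=5 g(5,1)=9 g(5,3)=5 g(5,5)=1
t=6: g(6,0)=14 g(6,2)=14 g(6,4)=6 g(6,6)=1
t=7: g(7,-1)=14 g(7,1)=28 g(7,3)=20 g(7,5)=7 g(7,7)=1
t=8: g(8,0)=42 g(8,2)=48 g(8,4)=27 g(8,6)=8 g(8,8)=1
t=9: g(9,-1)=42 g(9,1)=90 g(9,3)=75 g(9,5)=35 g(9,7)=9 g(9,9)=1
t=10: g(10,0)=132 g(10,2)=165 g(10,4)=110 g(10,6)=44 g(10,8)=10 g(10,10)=1
t=11: g(11,-1)=132 g(11,1)=297 g(11,3)=275 g(11,5)=154 g(11,7)=54 g(11,9)=11 g(11,11)=1
t=12: g(12,0)=429 g(12,2)=572 g(12,4)=429 g(12,6)=208 g(12,8)=65 g(12,10)=12 g(12,12)=1
t=13: g(13,-1)=429 g(13,1)=1001 g(13,3)=1001 g(13,5)=637 g(13,7)=273 g(13,9)=77 g(13,11)=13 g(13,13)=1
t=14: g(14,0)=1430 g(14,2)=2002 g(14,4)=1638 g(14,6)=910 g(14,8)=350 g(14,10)=90 g(14,12)=14 g(14,14)=1
t=15: g(15,-1)=1430 g(15,1)=3432 g(15,3)=3640 g(15,5)=2548 g(15,7)=1260 g(15,9)=440 g(15,11)=104 g(15,13)=15 g(15,15)=1
t=16: g(16,0)=4862 g(16,2)=7072 g(16,4)=6188 g(16,6)=3808 g(16,8)=1700 g(16,10)=544 g(16,12)=119 g(16,14)=16 g(16,16)=1
t=17: g(17,-1)=4862 g(17,1)=11934 g(17,3)=13260 g(17,5)=9996 g(17,7)=5508 g(17,9)=2244 g(17,11)=663 g(17,13)=135 g(17,15)=17 g(17,17)=1
t=18: g(18,0)=16796 g(18,2)=25194 g(18,4)=23256 g(18,6)=15504 g(18,8)=7752 g(18,10)=2907 g(18,12)=798 g(18,14)=152 g(18,16)=18 g(18,18)=1
t=19: g(19,-1)=16796 g(19,1)=41990 g(19,3)=48450 g(19,5)=38760 g(19,7)=23256 g(19,9)=10659 g(19,11)=3705 g(19,13)=950 g(19,15)=170 g(19,17)=19 g(19,19)=1
t=20: g(20,0)=58786 g(20,2)=90440 g(20,4)=87210 g(20,6)=62016 g(20,8)=33915 g(20,10)=14364 g(20,12)=4655 g(20,14)=1120 g(20,16)=189 g(20,18)=20 g(20,20)=1
t=21: g(21,-1)=58786 g(21,1)=149226 g(21,3)=177650 g(21,5)=149226 g(21,7)=95931 g(21,9)=48279 g(21,11)=19019 g(21,13)=5775 g(21,15)=1309 g(21,17)=209 g(21,19)=21 g(21,21)=1
t=22: g(22,0)=208012 g(22,2)=326876 g(22,4)=326876 g(22,6)=245157 g(22,8)=144210 g(22,10)=67298 g(22,12)=24794 g(22,14)=7084 g(22,16)=1518 g(22,18)=230 g(22,20)=22 g(22,22)=1
t=23: g(23,-1)=208012 g(23,1)=534888 g(23,3)=653752 g(23,5)=572033 g(23,7)=389367 g(23,9)=211508 g(23,11)=92092 g(23,13)=31878 g(23,15)=8602 g(23,17)=1748 g(23,19)=252 g(23,21)=23 g(23,23)=1
t=24: g(24,0)=742900 g(24,2)=1188640 g(24,4)=1225785 g(24,6)=961400 g(24,8)=600875 g(24,10)=303600 g(24,12)=123970 g(24,14)=40480 g(24,16)=10350 g(24,18)=2000 g(24,20)=275 g(24,22)=24 g(24,24)=1
t=25: g(25,-1)=742900 g(25,1)=1931540 g(25,3)=2414425 g(25,5)=2187185 g(25,7)=1562275 g(25,9)=904475 g(25,11)=427570 g(25,13)=164450 g(25,15)=50830 g(25,17)=12350 g(25,19)=2275 g(25,21)=299 g(25,23)=25 g(25,25)=1
t=26: g(26,0)=2674440 g(26,2)=4345965 g(26,4)=4601610 g(26,6)=3749460 g(26,8)=2466750 g(26,10)=1332045 g(26,12)=592020 g(26,14)=215280 g(26,16)=63180 g(26,18)=14625 g(26,20)=2574 g(26,22)=324 g(26,24)=26 g(26,26)=1
t=27: g(27,-1)=2674440 g(27,1)=7020405 g(27,3)=8947575 g(27,5)=8351070 g(27,7)=6216210 g(27,9)=3798795 g(27,11)=1924065 g(27,13)=807300 g(27,15)=278460 g(27,17)=77805 g(27,19)=17199 g(27,21)=2898 g(27,23)=350 g(27,25)=27 g(27,27)=1
Paths never hitting -2: Σ_s g(27,s) = 40116600
Paths hitting -2: 2^27 - 40116600 = 94101128
P = 94101128/134217728 = 11762641/16777216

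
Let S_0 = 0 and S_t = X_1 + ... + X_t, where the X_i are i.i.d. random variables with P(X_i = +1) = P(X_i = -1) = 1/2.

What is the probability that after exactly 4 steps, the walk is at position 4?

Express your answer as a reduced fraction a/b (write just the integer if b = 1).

Answer: 1/16

Derivation:
To reach position 4 after 4 steps: need 4 steps of +1 and 0 of -1.
Favorable paths: C(4,4) = 1
Total paths: 2^4 = 16
P = 1/16 = 1/16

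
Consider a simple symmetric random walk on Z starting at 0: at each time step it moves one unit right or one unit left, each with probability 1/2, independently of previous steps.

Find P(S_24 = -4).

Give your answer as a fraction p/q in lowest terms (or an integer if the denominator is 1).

Answer: 245157/2097152

Derivation:
To reach position -4 after 24 steps: need 10 steps of +1 and 14 of -1.
Favorable paths: C(24,10) = 1961256
Total paths: 2^24 = 16777216
P = 1961256/16777216 = 245157/2097152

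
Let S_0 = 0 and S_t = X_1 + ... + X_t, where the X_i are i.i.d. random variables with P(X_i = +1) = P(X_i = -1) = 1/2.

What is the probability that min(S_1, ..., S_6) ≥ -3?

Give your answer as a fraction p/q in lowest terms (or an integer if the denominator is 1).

Let f(t,s) = #length-t paths at position s with S_1..S_t all ≥ -3.
f(t,s) = f(t-1,s-1) + f(t-1,s+1) for s ≥ -3; f(t,s) = 0 for s < -3.
t=0: f(0,0)=1
t=1: f(1,-1)=1 f(1,1)=1
t=2: f(2,-2)=1 f(2,0)=2 f(2,2)=1
t=3: f(3,-3)=1 f(3,-1)=3 f(3,1)=3 f(3,3)=1
t=4: f(4,-2)=4 f(4,0)=6 f(4,2)=4 f(4,4)=1
t=5: f(5,-3)=4 f(5,-1)=10 f(5,1)=10 f(5,3)=5 f(5,5)=1
t=6: f(6,-2)=14 f(6,0)=20 f(6,2)=15 f(6,4)=6 f(6,6)=1
Σ_s f(6,s) = 56
P = 56/64 = 7/8

Answer: 7/8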